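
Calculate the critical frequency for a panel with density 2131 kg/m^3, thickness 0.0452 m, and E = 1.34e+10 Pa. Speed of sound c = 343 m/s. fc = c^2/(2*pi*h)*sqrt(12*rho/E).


12*rho/E = 12*2131/1.34e+10 = 1.90836e-06
sqrt(12*rho/E) = sqrt(1.90836e-06) = 0.00138143
c^2/(2*pi*h) = 343^2/(2*pi*0.0452) = 414257
fc = 414257 * 0.00138143 = 572.27 Hz


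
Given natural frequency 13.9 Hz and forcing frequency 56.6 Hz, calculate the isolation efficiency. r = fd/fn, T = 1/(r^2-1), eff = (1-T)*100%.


r = 56.6 / 13.9 = 4.07194
r^2 - 1 = 4.07194^2 - 1 = 15.5807
T = 1/15.5807 = 0.064182
Efficiency = (1 - 0.064182)*100 = 93.582 %


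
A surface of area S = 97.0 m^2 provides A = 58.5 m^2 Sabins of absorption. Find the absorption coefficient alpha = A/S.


Absorption coefficient = absorbed power / incident power
alpha = A / S = 58.5 / 97.0 = 0.60309


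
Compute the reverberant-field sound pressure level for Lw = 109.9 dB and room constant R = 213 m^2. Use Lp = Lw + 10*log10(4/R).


4/R = 4/213 = 0.0187793
Lp = 109.9 + 10*log10(0.0187793) = 92.637 dB


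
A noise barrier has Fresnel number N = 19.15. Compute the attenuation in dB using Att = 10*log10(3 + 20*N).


3 + 20*N = 3 + 20*19.15 = 386
Att = 10*log10(386) = 25.866 dB


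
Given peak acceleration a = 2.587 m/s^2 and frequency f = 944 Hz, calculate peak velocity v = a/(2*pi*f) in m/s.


omega = 2*pi*f = 2*pi*944 = 5931.33 rad/s
v = a / omega = 2.587 / 5931.33 = 0.00043616 m/s


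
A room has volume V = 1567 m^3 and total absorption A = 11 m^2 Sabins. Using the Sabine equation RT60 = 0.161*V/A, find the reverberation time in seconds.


RT60 = 0.161 * 1567 / 11 = 22.935 s


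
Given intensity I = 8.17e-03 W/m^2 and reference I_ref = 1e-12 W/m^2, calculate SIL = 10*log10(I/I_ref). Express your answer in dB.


I / I_ref = 8.17e-03 / 1e-12 = 8.17e+09
SIL = 10 * log10(8.17e+09) = 99.122 dB


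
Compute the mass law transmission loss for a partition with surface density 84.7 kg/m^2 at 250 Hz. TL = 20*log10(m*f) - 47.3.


m * f = 84.7 * 250 = 21175
20*log10(21175) = 86.5165 dB
TL = 86.5165 - 47.3 = 39.216 dB


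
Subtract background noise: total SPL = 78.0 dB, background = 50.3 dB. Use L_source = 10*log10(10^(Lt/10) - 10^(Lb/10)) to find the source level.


10^(78.0/10) = 6.30957e+07
10^(50.3/10) = 107152
Difference = 6.30957e+07 - 107152 = 6.29885e+07
L_source = 10*log10(6.29885e+07) = 77.993 dB


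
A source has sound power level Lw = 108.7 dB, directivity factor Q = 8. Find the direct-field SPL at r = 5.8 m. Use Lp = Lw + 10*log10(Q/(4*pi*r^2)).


4*pi*r^2 = 4*pi*5.8^2 = 422.733 m^2
Q / (4*pi*r^2) = 8 / 422.733 = 0.0189245
Lp = 108.7 + 10*log10(0.0189245) = 91.47 dB


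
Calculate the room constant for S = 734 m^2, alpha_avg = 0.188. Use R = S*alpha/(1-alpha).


R = 734 * 0.188 / (1 - 0.188) = 169.94 m^2


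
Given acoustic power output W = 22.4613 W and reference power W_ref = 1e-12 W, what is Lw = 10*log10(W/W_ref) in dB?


W / W_ref = 22.4613 / 1e-12 = 2.24613e+13
Lw = 10 * log10(2.24613e+13) = 133.51 dB


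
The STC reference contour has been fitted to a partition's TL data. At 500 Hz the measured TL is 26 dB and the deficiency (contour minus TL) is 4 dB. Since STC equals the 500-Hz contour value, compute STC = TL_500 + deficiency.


By ASTM E413, STC = value of the fitted reference contour at 500 Hz.
Contour value at 500 Hz = TL_500 + deficiency = 26 + 4 = 30
STC = 30


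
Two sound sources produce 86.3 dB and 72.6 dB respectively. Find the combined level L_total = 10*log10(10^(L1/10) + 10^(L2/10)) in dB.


10^(86.3/10) = 4.2658e+08
10^(72.6/10) = 1.8197e+07
Sum = 4.2658e+08 + 1.8197e+07 = 4.44777e+08
L_total = 10*log10(4.44777e+08) = 86.481 dB


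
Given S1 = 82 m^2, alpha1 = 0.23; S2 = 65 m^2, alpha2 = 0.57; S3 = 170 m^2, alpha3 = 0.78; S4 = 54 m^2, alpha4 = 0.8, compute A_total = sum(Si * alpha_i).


82 * 0.23 = 18.86
65 * 0.57 = 37.05
170 * 0.78 = 132.6
54 * 0.8 = 43.2
A_total = 18.86 + 37.05 + 132.6 + 43.2 = 231.71 m^2


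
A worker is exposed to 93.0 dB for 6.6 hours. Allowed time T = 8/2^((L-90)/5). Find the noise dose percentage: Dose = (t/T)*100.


T_allowed = 8 / 2^((93.0 - 90)/5) = 5.27803 hr
Dose = 6.6 / 5.27803 * 100 = 125.05 %


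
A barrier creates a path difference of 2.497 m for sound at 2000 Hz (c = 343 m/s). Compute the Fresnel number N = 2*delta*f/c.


N = 2*delta*f/c = 2*delta/lambda, where lambda = c/f
lambda = 343 / 2000 = 0.1715 m
N = 2 * 2.497 / 0.1715 = 29.12


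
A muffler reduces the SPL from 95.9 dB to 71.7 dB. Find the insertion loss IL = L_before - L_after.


Insertion loss = SPL without muffler - SPL with muffler
IL = 95.9 - 71.7 = 24.2 dB


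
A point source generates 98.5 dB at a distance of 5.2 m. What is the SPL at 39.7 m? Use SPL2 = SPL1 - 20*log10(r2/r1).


r2/r1 = 39.7/5.2 = 7.63462
Correction = 20*log10(7.63462) = 17.6557 dB
SPL2 = 98.5 - 17.6557 = 80.844 dB


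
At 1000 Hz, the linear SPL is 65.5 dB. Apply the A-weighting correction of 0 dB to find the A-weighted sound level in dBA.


A-weighting table: 1000 Hz -> 0 dB correction
SPL_A = SPL + correction = 65.5 + (0) = 65.5 dBA


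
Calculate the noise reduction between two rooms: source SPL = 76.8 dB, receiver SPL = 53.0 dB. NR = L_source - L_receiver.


NR = L_source - L_receiver (difference between source and receiving room levels)
NR = 76.8 - 53.0 = 23.8 dB


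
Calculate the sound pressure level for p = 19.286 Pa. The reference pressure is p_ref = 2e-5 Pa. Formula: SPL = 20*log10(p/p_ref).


p / p_ref = 19.286 / 2e-5 = 964300
SPL = 20 * log10(964300) = 119.68 dB


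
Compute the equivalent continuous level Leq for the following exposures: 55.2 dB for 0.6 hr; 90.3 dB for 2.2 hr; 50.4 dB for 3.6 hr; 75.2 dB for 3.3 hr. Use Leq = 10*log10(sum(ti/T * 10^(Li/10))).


T_total = 0.6 + 2.2 + 3.6 + 3.3 = 9.7 hr
(0.6/9.7) * 10^(55.2/10) = 20482.3
(2.2/9.7) * 10^(90.3/10) = 2.43025e+08
(3.6/9.7) * 10^(50.4/10) = 40694
(3.3/9.7) * 10^(75.2/10) = 1.12653e+07
Sum = 20482.3 + 2.43025e+08 + 40694 + 1.12653e+07 = 2.54351e+08
Leq = 10*log10(2.54351e+08) = 84.054 dB


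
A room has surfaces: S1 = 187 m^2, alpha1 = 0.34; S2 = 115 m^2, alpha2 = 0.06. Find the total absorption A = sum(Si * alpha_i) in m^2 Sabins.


187 * 0.34 = 63.58
115 * 0.06 = 6.9
A_total = 63.58 + 6.9 = 70.48 m^2


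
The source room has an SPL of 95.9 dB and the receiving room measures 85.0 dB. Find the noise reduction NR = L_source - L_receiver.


NR = L_source - L_receiver (difference between source and receiving room levels)
NR = 95.9 - 85.0 = 10.9 dB


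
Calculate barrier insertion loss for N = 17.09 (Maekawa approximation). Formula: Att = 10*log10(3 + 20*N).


3 + 20*N = 3 + 20*17.09 = 344.8
Att = 10*log10(344.8) = 25.376 dB


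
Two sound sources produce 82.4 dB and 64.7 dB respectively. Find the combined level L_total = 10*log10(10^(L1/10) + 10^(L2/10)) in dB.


10^(82.4/10) = 1.7378e+08
10^(64.7/10) = 2.95121e+06
Sum = 1.7378e+08 + 2.95121e+06 = 1.76731e+08
L_total = 10*log10(1.76731e+08) = 82.473 dB


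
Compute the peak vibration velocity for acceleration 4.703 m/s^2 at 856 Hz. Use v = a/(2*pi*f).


omega = 2*pi*f = 2*pi*856 = 5378.41 rad/s
v = a / omega = 4.703 / 5378.41 = 0.00087442 m/s


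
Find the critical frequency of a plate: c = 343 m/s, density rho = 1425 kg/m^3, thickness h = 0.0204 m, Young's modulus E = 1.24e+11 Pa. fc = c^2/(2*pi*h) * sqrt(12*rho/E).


12*rho/E = 12*1425/1.24e+11 = 1.37903e-07
sqrt(12*rho/E) = sqrt(1.37903e-07) = 0.000371353
c^2/(2*pi*h) = 343^2/(2*pi*0.0204) = 917864
fc = 917864 * 0.000371353 = 340.85 Hz


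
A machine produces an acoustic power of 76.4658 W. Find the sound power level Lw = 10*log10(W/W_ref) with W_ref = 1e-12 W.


W / W_ref = 76.4658 / 1e-12 = 7.64658e+13
Lw = 10 * log10(7.64658e+13) = 138.83 dB


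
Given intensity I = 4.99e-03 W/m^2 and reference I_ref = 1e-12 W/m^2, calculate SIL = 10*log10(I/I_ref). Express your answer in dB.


I / I_ref = 4.99e-03 / 1e-12 = 4.99e+09
SIL = 10 * log10(4.99e+09) = 96.981 dB


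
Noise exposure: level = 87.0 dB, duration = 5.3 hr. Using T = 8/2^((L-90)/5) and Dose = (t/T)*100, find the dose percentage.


T_allowed = 8 / 2^((87.0 - 90)/5) = 12.1257 hr
Dose = 5.3 / 12.1257 * 100 = 43.709 %


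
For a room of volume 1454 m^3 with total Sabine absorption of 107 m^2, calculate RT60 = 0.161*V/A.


RT60 = 0.161 * 1454 / 107 = 2.1878 s


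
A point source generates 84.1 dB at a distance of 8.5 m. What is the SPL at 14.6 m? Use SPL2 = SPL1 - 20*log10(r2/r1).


r2/r1 = 14.6/8.5 = 1.71765
Correction = 20*log10(1.71765) = 4.69869 dB
SPL2 = 84.1 - 4.69869 = 79.401 dB


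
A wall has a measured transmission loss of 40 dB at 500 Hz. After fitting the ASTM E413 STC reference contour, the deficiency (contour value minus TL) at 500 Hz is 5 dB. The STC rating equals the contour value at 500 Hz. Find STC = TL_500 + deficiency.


By ASTM E413, STC = value of the fitted reference contour at 500 Hz.
Contour value at 500 Hz = TL_500 + deficiency = 40 + 5 = 45
STC = 45


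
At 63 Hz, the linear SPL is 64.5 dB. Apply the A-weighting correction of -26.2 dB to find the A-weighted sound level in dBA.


A-weighting table: 63 Hz -> -26.2 dB correction
SPL_A = SPL + correction = 64.5 + (-26.2) = 38.3 dBA


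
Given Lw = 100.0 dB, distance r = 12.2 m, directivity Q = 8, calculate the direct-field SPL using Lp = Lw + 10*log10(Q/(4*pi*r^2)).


4*pi*r^2 = 4*pi*12.2^2 = 1870.38 m^2
Q / (4*pi*r^2) = 8 / 1870.38 = 0.00427721
Lp = 100.0 + 10*log10(0.00427721) = 76.312 dB


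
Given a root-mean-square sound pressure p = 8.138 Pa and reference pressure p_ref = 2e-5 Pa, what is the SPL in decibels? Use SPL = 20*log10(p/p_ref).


p / p_ref = 8.138 / 2e-5 = 406900
SPL = 20 * log10(406900) = 112.19 dB


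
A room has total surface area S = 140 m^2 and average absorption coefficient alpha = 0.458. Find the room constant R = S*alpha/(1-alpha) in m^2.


R = 140 * 0.458 / (1 - 0.458) = 118.3 m^2


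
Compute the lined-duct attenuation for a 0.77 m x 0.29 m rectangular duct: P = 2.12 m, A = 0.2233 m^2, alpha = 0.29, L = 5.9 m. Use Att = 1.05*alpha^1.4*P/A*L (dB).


alpha^1.4 = 0.29^1.4 = 0.176749
Attenuation rate = 1.05 * alpha^1.4 * P / A
= 1.05 * 0.176749 * 2.12 / 0.2233 = 1.76195 dB/m
Total Att = 1.76195 * 5.9 = 10.396 dB


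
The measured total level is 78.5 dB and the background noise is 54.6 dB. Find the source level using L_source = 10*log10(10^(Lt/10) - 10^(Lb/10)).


10^(78.5/10) = 7.07946e+07
10^(54.6/10) = 288403
Difference = 7.07946e+07 - 288403 = 7.05062e+07
L_source = 10*log10(7.05062e+07) = 78.482 dB


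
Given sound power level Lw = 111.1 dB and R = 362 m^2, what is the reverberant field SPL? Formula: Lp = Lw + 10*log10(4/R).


4/R = 4/362 = 0.0110497
Lp = 111.1 + 10*log10(0.0110497) = 91.534 dB


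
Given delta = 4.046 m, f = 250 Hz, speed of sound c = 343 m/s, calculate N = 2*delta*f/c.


N = 2*delta*f/c = 2*delta/lambda, where lambda = c/f
lambda = 343 / 250 = 1.372 m
N = 2 * 4.046 / 1.372 = 5.898


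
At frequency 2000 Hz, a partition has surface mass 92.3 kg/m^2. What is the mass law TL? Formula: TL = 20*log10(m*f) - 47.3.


m * f = 92.3 * 2000 = 184600
20*log10(184600) = 105.325 dB
TL = 105.325 - 47.3 = 58.025 dB


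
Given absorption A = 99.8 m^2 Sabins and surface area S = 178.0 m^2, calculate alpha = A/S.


Absorption coefficient = absorbed power / incident power
alpha = A / S = 99.8 / 178.0 = 0.56067


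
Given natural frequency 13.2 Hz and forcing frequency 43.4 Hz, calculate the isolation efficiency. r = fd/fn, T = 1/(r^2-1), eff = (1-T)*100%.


r = 43.4 / 13.2 = 3.28788
r^2 - 1 = 3.28788^2 - 1 = 9.81015
T = 1/9.81015 = 0.101935
Efficiency = (1 - 0.101935)*100 = 89.806 %


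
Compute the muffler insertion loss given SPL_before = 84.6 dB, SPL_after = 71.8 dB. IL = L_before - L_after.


Insertion loss = SPL without muffler - SPL with muffler
IL = 84.6 - 71.8 = 12.8 dB


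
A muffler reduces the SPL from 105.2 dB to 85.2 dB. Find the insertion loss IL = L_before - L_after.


Insertion loss = SPL without muffler - SPL with muffler
IL = 105.2 - 85.2 = 20 dB


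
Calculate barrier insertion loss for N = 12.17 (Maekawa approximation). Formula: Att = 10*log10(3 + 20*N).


3 + 20*N = 3 + 20*12.17 = 246.4
Att = 10*log10(246.4) = 23.916 dB


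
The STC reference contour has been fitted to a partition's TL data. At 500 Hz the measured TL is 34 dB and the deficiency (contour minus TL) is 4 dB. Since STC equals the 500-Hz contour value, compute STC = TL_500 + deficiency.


By ASTM E413, STC = value of the fitted reference contour at 500 Hz.
Contour value at 500 Hz = TL_500 + deficiency = 34 + 4 = 38
STC = 38


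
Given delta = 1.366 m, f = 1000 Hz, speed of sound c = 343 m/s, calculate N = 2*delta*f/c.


N = 2*delta*f/c = 2*delta/lambda, where lambda = c/f
lambda = 343 / 1000 = 0.343 m
N = 2 * 1.366 / 0.343 = 7.965


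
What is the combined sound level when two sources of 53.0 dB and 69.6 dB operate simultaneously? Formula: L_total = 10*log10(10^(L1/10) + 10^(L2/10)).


10^(53.0/10) = 199526
10^(69.6/10) = 9.12011e+06
Sum = 199526 + 9.12011e+06 = 9.31964e+06
L_total = 10*log10(9.31964e+06) = 69.694 dB


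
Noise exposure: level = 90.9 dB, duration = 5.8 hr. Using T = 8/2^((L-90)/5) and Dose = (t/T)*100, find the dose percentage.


T_allowed = 8 / 2^((90.9 - 90)/5) = 7.06162 hr
Dose = 5.8 / 7.06162 * 100 = 82.134 %


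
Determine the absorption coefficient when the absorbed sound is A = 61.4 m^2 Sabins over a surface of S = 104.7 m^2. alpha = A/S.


Absorption coefficient = absorbed power / incident power
alpha = A / S = 61.4 / 104.7 = 0.58644


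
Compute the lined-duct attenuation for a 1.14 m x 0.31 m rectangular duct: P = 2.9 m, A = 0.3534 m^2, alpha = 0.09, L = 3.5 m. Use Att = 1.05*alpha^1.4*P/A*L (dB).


alpha^1.4 = 0.09^1.4 = 0.034351
Attenuation rate = 1.05 * alpha^1.4 * P / A
= 1.05 * 0.034351 * 2.9 / 0.3534 = 0.295978 dB/m
Total Att = 0.295978 * 3.5 = 1.0359 dB


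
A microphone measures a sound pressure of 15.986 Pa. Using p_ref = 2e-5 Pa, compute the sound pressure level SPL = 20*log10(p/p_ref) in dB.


p / p_ref = 15.986 / 2e-5 = 799300
SPL = 20 * log10(799300) = 118.05 dB


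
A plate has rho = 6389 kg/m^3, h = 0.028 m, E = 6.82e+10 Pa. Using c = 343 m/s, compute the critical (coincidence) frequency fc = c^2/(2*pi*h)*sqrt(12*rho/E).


12*rho/E = 12*6389/6.82e+10 = 1.12416e-06
sqrt(12*rho/E) = sqrt(1.12416e-06) = 0.00106026
c^2/(2*pi*h) = 343^2/(2*pi*0.028) = 668729
fc = 668729 * 0.00106026 = 709.03 Hz


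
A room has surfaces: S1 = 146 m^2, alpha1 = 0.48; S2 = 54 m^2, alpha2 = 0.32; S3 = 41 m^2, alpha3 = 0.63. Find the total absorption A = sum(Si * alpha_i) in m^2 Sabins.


146 * 0.48 = 70.08
54 * 0.32 = 17.28
41 * 0.63 = 25.83
A_total = 70.08 + 17.28 + 25.83 = 113.19 m^2


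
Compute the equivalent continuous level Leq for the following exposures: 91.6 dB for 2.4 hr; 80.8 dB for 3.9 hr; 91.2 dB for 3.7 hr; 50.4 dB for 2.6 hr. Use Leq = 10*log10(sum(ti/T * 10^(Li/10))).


T_total = 2.4 + 3.9 + 3.7 + 2.6 = 12.6 hr
(2.4/12.6) * 10^(91.6/10) = 2.75322e+08
(3.9/12.6) * 10^(80.8/10) = 3.72129e+07
(3.7/12.6) * 10^(91.2/10) = 3.87107e+08
(2.6/12.6) * 10^(50.4/10) = 22625.7
Sum = 2.75322e+08 + 3.72129e+07 + 3.87107e+08 + 22625.7 = 6.99665e+08
Leq = 10*log10(6.99665e+08) = 88.449 dB


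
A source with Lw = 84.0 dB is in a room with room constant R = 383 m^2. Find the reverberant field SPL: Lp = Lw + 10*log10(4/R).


4/R = 4/383 = 0.0104439
Lp = 84.0 + 10*log10(0.0104439) = 64.189 dB


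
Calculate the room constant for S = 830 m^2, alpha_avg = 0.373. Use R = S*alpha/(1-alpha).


R = 830 * 0.373 / (1 - 0.373) = 493.76 m^2


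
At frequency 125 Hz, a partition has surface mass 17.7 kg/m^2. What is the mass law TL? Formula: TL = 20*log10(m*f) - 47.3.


m * f = 17.7 * 125 = 2212.5
20*log10(2212.5) = 66.8977 dB
TL = 66.8977 - 47.3 = 19.598 dB


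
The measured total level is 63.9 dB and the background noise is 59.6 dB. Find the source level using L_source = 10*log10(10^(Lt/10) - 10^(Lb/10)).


10^(63.9/10) = 2.45471e+06
10^(59.6/10) = 912011
Difference = 2.45471e+06 - 912011 = 1.5427e+06
L_source = 10*log10(1.5427e+06) = 61.883 dB


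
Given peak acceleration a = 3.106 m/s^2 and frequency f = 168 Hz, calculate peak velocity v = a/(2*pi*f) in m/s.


omega = 2*pi*f = 2*pi*168 = 1055.58 rad/s
v = a / omega = 3.106 / 1055.58 = 0.0029425 m/s


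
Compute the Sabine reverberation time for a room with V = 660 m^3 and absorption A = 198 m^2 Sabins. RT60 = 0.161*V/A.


RT60 = 0.161 * 660 / 198 = 0.53667 s


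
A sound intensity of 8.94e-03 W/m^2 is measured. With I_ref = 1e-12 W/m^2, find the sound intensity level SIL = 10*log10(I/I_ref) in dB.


I / I_ref = 8.94e-03 / 1e-12 = 8.94e+09
SIL = 10 * log10(8.94e+09) = 99.513 dB


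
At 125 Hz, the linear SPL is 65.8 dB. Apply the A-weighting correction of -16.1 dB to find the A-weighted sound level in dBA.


A-weighting table: 125 Hz -> -16.1 dB correction
SPL_A = SPL + correction = 65.8 + (-16.1) = 49.7 dBA


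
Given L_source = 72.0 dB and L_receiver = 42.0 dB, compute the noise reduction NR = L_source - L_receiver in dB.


NR = L_source - L_receiver (difference between source and receiving room levels)
NR = 72.0 - 42.0 = 30 dB


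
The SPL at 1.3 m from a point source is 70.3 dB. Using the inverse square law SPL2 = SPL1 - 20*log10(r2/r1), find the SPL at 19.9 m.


r2/r1 = 19.9/1.3 = 15.3077
Correction = 20*log10(15.3077) = 23.6982 dB
SPL2 = 70.3 - 23.6982 = 46.602 dB


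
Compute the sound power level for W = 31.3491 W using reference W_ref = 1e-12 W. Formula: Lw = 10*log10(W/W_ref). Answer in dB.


W / W_ref = 31.3491 / 1e-12 = 3.13491e+13
Lw = 10 * log10(3.13491e+13) = 134.96 dB


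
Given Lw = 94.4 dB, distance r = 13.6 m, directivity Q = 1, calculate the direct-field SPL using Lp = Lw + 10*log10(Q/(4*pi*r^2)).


4*pi*r^2 = 4*pi*13.6^2 = 2324.28 m^2
Q / (4*pi*r^2) = 1 / 2324.28 = 0.000430241
Lp = 94.4 + 10*log10(0.000430241) = 60.737 dB


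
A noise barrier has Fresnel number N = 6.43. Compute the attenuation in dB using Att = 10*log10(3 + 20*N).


3 + 20*N = 3 + 20*6.43 = 131.6
Att = 10*log10(131.6) = 21.193 dB


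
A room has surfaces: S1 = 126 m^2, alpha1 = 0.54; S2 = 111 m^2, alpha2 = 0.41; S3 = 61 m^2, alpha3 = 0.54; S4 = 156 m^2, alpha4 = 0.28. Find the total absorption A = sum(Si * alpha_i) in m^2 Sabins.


126 * 0.54 = 68.04
111 * 0.41 = 45.51
61 * 0.54 = 32.94
156 * 0.28 = 43.68
A_total = 68.04 + 45.51 + 32.94 + 43.68 = 190.17 m^2


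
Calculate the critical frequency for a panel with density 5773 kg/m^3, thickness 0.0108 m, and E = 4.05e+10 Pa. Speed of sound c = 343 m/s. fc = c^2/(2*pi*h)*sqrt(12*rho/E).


12*rho/E = 12*5773/4.05e+10 = 1.71052e-06
sqrt(12*rho/E) = sqrt(1.71052e-06) = 0.00130787
c^2/(2*pi*h) = 343^2/(2*pi*0.0108) = 1.73374e+06
fc = 1.73374e+06 * 0.00130787 = 2267.5 Hz


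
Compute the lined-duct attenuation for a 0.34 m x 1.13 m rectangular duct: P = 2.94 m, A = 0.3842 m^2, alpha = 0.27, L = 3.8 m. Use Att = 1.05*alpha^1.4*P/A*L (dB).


alpha^1.4 = 0.27^1.4 = 0.159922
Attenuation rate = 1.05 * alpha^1.4 * P / A
= 1.05 * 0.159922 * 2.94 / 0.3842 = 1.28495 dB/m
Total Att = 1.28495 * 3.8 = 4.8828 dB


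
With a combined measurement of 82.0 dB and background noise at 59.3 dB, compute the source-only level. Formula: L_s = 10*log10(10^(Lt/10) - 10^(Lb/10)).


10^(82.0/10) = 1.58489e+08
10^(59.3/10) = 851138
Difference = 1.58489e+08 - 851138 = 1.57638e+08
L_source = 10*log10(1.57638e+08) = 81.977 dB


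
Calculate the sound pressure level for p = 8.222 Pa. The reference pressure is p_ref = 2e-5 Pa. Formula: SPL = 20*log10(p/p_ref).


p / p_ref = 8.222 / 2e-5 = 411100
SPL = 20 * log10(411100) = 112.28 dB


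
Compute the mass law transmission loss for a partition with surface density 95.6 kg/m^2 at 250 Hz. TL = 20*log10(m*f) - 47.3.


m * f = 95.6 * 250 = 23900
20*log10(23900) = 87.568 dB
TL = 87.568 - 47.3 = 40.268 dB


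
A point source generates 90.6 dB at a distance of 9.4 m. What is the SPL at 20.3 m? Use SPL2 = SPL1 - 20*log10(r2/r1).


r2/r1 = 20.3/9.4 = 2.15957
Correction = 20*log10(2.15957) = 6.68735 dB
SPL2 = 90.6 - 6.68735 = 83.913 dB


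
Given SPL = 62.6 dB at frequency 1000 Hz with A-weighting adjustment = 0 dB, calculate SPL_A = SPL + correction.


A-weighting table: 1000 Hz -> 0 dB correction
SPL_A = SPL + correction = 62.6 + (0) = 62.6 dBA


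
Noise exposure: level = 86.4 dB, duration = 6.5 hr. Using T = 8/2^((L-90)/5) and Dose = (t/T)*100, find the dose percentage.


T_allowed = 8 / 2^((86.4 - 90)/5) = 13.1775 hr
Dose = 6.5 / 13.1775 * 100 = 49.327 %


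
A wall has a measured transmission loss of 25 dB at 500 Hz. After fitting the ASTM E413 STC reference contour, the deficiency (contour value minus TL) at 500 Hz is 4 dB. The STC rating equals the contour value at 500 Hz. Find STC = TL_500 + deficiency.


By ASTM E413, STC = value of the fitted reference contour at 500 Hz.
Contour value at 500 Hz = TL_500 + deficiency = 25 + 4 = 29
STC = 29


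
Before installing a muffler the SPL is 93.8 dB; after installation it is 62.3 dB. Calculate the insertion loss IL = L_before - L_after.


Insertion loss = SPL without muffler - SPL with muffler
IL = 93.8 - 62.3 = 31.5 dB


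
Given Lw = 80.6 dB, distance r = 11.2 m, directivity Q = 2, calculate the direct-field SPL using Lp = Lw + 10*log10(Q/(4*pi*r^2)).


4*pi*r^2 = 4*pi*11.2^2 = 1576.33 m^2
Q / (4*pi*r^2) = 2 / 1576.33 = 0.00126877
Lp = 80.6 + 10*log10(0.00126877) = 51.634 dB


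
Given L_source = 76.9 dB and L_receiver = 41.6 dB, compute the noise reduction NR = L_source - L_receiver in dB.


NR = L_source - L_receiver (difference between source and receiving room levels)
NR = 76.9 - 41.6 = 35.3 dB


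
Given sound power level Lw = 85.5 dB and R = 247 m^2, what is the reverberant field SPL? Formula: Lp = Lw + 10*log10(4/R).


4/R = 4/247 = 0.0161943
Lp = 85.5 + 10*log10(0.0161943) = 67.594 dB


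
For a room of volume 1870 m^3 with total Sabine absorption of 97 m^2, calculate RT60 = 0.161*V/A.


RT60 = 0.161 * 1870 / 97 = 3.1038 s


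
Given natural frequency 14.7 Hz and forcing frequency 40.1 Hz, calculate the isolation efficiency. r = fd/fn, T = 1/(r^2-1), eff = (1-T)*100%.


r = 40.1 / 14.7 = 2.72789
r^2 - 1 = 2.72789^2 - 1 = 6.44138
T = 1/6.44138 = 0.155246
Efficiency = (1 - 0.155246)*100 = 84.475 %


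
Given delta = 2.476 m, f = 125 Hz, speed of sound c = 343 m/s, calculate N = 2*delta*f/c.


N = 2*delta*f/c = 2*delta/lambda, where lambda = c/f
lambda = 343 / 125 = 2.744 m
N = 2 * 2.476 / 2.744 = 1.8047


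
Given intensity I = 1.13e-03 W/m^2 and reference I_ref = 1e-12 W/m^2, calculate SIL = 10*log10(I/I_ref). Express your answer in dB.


I / I_ref = 1.13e-03 / 1e-12 = 1.13e+09
SIL = 10 * log10(1.13e+09) = 90.531 dB


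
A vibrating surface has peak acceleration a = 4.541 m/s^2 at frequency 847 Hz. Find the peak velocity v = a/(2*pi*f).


omega = 2*pi*f = 2*pi*847 = 5321.86 rad/s
v = a / omega = 4.541 / 5321.86 = 0.00085327 m/s


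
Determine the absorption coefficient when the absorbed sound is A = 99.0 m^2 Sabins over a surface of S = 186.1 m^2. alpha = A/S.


Absorption coefficient = absorbed power / incident power
alpha = A / S = 99.0 / 186.1 = 0.53197


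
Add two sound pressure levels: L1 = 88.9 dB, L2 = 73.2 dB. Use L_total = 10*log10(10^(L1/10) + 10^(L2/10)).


10^(88.9/10) = 7.76247e+08
10^(73.2/10) = 2.0893e+07
Sum = 7.76247e+08 + 2.0893e+07 = 7.9714e+08
L_total = 10*log10(7.9714e+08) = 89.015 dB


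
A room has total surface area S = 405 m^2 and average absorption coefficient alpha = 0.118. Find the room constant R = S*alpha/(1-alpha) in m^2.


R = 405 * 0.118 / (1 - 0.118) = 54.184 m^2


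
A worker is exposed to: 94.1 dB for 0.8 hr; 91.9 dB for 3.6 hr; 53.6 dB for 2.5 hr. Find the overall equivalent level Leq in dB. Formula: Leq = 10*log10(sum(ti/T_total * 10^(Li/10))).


T_total = 0.8 + 3.6 + 2.5 = 6.9 hr
(0.8/6.9) * 10^(94.1/10) = 2.98017e+08
(3.6/6.9) * 10^(91.9/10) = 8.08078e+08
(2.5/6.9) * 10^(53.6/10) = 83002.5
Sum = 2.98017e+08 + 8.08078e+08 + 83002.5 = 1.10618e+09
Leq = 10*log10(1.10618e+09) = 90.438 dB


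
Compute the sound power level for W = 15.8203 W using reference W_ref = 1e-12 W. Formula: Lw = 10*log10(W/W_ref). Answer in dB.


W / W_ref = 15.8203 / 1e-12 = 1.58203e+13
Lw = 10 * log10(1.58203e+13) = 131.99 dB


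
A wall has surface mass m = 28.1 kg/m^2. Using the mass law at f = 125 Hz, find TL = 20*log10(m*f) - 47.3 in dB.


m * f = 28.1 * 125 = 3512.5
20*log10(3512.5) = 70.9123 dB
TL = 70.9123 - 47.3 = 23.612 dB


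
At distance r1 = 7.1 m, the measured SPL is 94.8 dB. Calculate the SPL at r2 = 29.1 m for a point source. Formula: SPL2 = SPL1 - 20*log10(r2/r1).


r2/r1 = 29.1/7.1 = 4.09859
Correction = 20*log10(4.09859) = 12.2527 dB
SPL2 = 94.8 - 12.2527 = 82.547 dB


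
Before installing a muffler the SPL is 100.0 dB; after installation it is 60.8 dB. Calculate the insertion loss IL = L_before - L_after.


Insertion loss = SPL without muffler - SPL with muffler
IL = 100.0 - 60.8 = 39.2 dB


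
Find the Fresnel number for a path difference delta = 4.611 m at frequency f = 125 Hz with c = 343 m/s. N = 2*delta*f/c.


N = 2*delta*f/c = 2*delta/lambda, where lambda = c/f
lambda = 343 / 125 = 2.744 m
N = 2 * 4.611 / 2.744 = 3.3608


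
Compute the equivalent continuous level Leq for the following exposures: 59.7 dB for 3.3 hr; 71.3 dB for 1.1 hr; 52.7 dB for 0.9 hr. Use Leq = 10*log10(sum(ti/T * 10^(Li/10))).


T_total = 3.3 + 1.1 + 0.9 = 5.3 hr
(3.3/5.3) * 10^(59.7/10) = 581083
(1.1/5.3) * 10^(71.3/10) = 2.79973e+06
(0.9/5.3) * 10^(52.7/10) = 31620.3
Sum = 581083 + 2.79973e+06 + 31620.3 = 3.41243e+06
Leq = 10*log10(3.41243e+06) = 65.331 dB


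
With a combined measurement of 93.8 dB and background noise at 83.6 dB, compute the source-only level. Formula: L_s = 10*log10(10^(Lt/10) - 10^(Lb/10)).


10^(93.8/10) = 2.39883e+09
10^(83.6/10) = 2.29087e+08
Difference = 2.39883e+09 - 2.29087e+08 = 2.16974e+09
L_source = 10*log10(2.16974e+09) = 93.364 dB


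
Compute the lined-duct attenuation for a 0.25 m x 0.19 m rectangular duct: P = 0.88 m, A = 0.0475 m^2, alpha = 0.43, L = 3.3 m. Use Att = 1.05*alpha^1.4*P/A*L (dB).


alpha^1.4 = 0.43^1.4 = 0.3068
Attenuation rate = 1.05 * alpha^1.4 * P / A
= 1.05 * 0.3068 * 0.88 / 0.0475 = 5.96807 dB/m
Total Att = 5.96807 * 3.3 = 19.695 dB


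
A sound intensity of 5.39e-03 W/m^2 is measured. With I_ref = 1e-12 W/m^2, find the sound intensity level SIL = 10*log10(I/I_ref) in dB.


I / I_ref = 5.39e-03 / 1e-12 = 5.39e+09
SIL = 10 * log10(5.39e+09) = 97.316 dB


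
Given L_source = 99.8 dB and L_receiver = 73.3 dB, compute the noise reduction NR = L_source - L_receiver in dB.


NR = L_source - L_receiver (difference between source and receiving room levels)
NR = 99.8 - 73.3 = 26.5 dB


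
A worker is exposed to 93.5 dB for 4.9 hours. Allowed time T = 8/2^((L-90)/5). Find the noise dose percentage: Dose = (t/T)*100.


T_allowed = 8 / 2^((93.5 - 90)/5) = 4.92458 hr
Dose = 4.9 / 4.92458 * 100 = 99.501 %


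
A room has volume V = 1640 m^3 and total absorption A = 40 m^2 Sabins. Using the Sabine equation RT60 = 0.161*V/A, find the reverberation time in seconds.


RT60 = 0.161 * 1640 / 40 = 6.601 s


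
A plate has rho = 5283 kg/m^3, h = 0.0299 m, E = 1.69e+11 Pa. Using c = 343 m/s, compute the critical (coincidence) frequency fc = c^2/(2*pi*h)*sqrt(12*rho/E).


12*rho/E = 12*5283/1.69e+11 = 3.75124e-07
sqrt(12*rho/E) = sqrt(3.75124e-07) = 0.000612474
c^2/(2*pi*h) = 343^2/(2*pi*0.0299) = 626235
fc = 626235 * 0.000612474 = 383.55 Hz


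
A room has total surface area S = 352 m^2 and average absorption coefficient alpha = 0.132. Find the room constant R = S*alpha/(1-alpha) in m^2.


R = 352 * 0.132 / (1 - 0.132) = 53.53 m^2


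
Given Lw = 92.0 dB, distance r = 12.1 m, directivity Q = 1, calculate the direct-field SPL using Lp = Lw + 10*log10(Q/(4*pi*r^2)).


4*pi*r^2 = 4*pi*12.1^2 = 1839.84 m^2
Q / (4*pi*r^2) = 1 / 1839.84 = 0.000543526
Lp = 92.0 + 10*log10(0.000543526) = 59.352 dB


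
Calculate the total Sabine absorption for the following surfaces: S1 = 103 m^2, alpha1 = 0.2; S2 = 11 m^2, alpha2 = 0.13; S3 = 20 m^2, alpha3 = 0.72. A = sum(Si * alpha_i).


103 * 0.2 = 20.6
11 * 0.13 = 1.43
20 * 0.72 = 14.4
A_total = 20.6 + 1.43 + 14.4 = 36.43 m^2


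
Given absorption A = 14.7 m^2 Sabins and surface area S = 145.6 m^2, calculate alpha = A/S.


Absorption coefficient = absorbed power / incident power
alpha = A / S = 14.7 / 145.6 = 0.10096


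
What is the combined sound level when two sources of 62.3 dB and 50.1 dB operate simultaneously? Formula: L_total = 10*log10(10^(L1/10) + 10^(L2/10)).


10^(62.3/10) = 1.69824e+06
10^(50.1/10) = 102329
Sum = 1.69824e+06 + 102329 = 1.80057e+06
L_total = 10*log10(1.80057e+06) = 62.554 dB


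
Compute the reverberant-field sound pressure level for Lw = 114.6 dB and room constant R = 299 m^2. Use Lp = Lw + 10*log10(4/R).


4/R = 4/299 = 0.0133779
Lp = 114.6 + 10*log10(0.0133779) = 95.864 dB


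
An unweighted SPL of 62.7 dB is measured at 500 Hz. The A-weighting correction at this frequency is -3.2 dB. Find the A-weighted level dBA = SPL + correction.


A-weighting table: 500 Hz -> -3.2 dB correction
SPL_A = SPL + correction = 62.7 + (-3.2) = 59.5 dBA


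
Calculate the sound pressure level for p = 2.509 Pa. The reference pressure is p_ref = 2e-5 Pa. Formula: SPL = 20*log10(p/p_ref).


p / p_ref = 2.509 / 2e-5 = 125450
SPL = 20 * log10(125450) = 101.97 dB


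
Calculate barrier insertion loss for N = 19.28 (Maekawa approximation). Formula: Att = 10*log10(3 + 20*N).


3 + 20*N = 3 + 20*19.28 = 388.6
Att = 10*log10(388.6) = 25.895 dB


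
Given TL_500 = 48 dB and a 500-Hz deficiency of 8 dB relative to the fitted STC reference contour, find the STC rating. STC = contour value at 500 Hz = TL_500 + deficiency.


By ASTM E413, STC = value of the fitted reference contour at 500 Hz.
Contour value at 500 Hz = TL_500 + deficiency = 48 + 8 = 56
STC = 56


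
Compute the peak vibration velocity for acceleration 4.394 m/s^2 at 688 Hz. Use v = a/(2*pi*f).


omega = 2*pi*f = 2*pi*688 = 4322.83 rad/s
v = a / omega = 4.394 / 4322.83 = 0.0010165 m/s


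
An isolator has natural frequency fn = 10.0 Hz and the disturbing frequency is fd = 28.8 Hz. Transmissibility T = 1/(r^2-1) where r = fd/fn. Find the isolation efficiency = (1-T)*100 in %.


r = 28.8 / 10.0 = 2.88
r^2 - 1 = 2.88^2 - 1 = 7.2944
T = 1/7.2944 = 0.137091
Efficiency = (1 - 0.137091)*100 = 86.291 %


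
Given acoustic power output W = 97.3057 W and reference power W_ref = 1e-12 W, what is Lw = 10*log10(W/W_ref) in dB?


W / W_ref = 97.3057 / 1e-12 = 9.73057e+13
Lw = 10 * log10(9.73057e+13) = 139.88 dB


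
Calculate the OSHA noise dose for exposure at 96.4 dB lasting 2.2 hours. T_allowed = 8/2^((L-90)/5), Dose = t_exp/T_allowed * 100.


T_allowed = 8 / 2^((96.4 - 90)/5) = 3.29436 hr
Dose = 2.2 / 3.29436 * 100 = 66.781 %


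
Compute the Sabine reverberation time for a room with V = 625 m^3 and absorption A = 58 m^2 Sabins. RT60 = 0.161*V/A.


RT60 = 0.161 * 625 / 58 = 1.7349 s


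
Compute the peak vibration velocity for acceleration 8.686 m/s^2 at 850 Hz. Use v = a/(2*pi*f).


omega = 2*pi*f = 2*pi*850 = 5340.71 rad/s
v = a / omega = 8.686 / 5340.71 = 0.0016264 m/s


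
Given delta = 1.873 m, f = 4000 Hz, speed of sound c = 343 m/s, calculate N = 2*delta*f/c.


N = 2*delta*f/c = 2*delta/lambda, where lambda = c/f
lambda = 343 / 4000 = 0.08575 m
N = 2 * 1.873 / 0.08575 = 43.685


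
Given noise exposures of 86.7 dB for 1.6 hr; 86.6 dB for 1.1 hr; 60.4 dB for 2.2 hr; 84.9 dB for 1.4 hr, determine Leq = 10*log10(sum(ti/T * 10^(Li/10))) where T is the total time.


T_total = 1.6 + 1.1 + 2.2 + 1.4 = 6.3 hr
(1.6/6.3) * 10^(86.7/10) = 1.1879e+08
(1.1/6.3) * 10^(86.6/10) = 7.9809e+07
(2.2/6.3) * 10^(60.4/10) = 382897
(1.4/6.3) * 10^(84.9/10) = 6.86732e+07
Sum = 1.1879e+08 + 7.9809e+07 + 382897 + 6.86732e+07 = 2.67655e+08
Leq = 10*log10(2.67655e+08) = 84.276 dB


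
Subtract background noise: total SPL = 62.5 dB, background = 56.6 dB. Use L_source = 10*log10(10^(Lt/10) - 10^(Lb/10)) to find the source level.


10^(62.5/10) = 1.77828e+06
10^(56.6/10) = 457088
Difference = 1.77828e+06 - 457088 = 1.32119e+06
L_source = 10*log10(1.32119e+06) = 61.21 dB


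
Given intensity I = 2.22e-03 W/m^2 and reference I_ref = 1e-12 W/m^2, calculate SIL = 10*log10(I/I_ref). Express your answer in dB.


I / I_ref = 2.22e-03 / 1e-12 = 2.22e+09
SIL = 10 * log10(2.22e+09) = 93.464 dB


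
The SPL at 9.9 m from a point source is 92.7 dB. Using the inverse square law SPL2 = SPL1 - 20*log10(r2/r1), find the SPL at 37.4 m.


r2/r1 = 37.4/9.9 = 3.77778
Correction = 20*log10(3.77778) = 11.5447 dB
SPL2 = 92.7 - 11.5447 = 81.155 dB


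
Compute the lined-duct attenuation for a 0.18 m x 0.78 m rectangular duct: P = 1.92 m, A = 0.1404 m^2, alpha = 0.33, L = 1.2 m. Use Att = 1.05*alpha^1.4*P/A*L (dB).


alpha^1.4 = 0.33^1.4 = 0.211797
Attenuation rate = 1.05 * alpha^1.4 * P / A
= 1.05 * 0.211797 * 1.92 / 0.1404 = 3.04119 dB/m
Total Att = 3.04119 * 1.2 = 3.6494 dB


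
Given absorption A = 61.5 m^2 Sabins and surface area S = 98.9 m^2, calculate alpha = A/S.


Absorption coefficient = absorbed power / incident power
alpha = A / S = 61.5 / 98.9 = 0.62184


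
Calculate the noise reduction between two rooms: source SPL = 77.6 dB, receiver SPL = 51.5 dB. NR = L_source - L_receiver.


NR = L_source - L_receiver (difference between source and receiving room levels)
NR = 77.6 - 51.5 = 26.1 dB


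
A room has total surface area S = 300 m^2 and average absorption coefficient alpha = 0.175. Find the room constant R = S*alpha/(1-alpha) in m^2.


R = 300 * 0.175 / (1 - 0.175) = 63.636 m^2


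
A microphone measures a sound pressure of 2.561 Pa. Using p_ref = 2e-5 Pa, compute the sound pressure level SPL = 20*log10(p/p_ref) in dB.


p / p_ref = 2.561 / 2e-5 = 128050
SPL = 20 * log10(128050) = 102.15 dB


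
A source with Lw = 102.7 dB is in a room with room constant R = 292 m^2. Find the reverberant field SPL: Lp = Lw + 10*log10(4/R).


4/R = 4/292 = 0.0136986
Lp = 102.7 + 10*log10(0.0136986) = 84.067 dB


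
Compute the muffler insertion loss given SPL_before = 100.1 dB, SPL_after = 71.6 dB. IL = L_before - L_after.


Insertion loss = SPL without muffler - SPL with muffler
IL = 100.1 - 71.6 = 28.5 dB


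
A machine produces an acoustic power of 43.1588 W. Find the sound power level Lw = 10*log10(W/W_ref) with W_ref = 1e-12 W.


W / W_ref = 43.1588 / 1e-12 = 4.31588e+13
Lw = 10 * log10(4.31588e+13) = 136.35 dB


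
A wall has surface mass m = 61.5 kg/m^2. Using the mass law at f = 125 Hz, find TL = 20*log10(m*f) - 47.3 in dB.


m * f = 61.5 * 125 = 7687.5
20*log10(7687.5) = 77.7157 dB
TL = 77.7157 - 47.3 = 30.416 dB


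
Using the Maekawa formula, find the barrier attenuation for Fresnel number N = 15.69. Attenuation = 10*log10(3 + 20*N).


3 + 20*N = 3 + 20*15.69 = 316.8
Att = 10*log10(316.8) = 25.008 dB


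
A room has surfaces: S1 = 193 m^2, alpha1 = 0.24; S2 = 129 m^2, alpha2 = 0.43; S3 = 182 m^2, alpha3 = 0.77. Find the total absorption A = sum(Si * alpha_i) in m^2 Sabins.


193 * 0.24 = 46.32
129 * 0.43 = 55.47
182 * 0.77 = 140.14
A_total = 46.32 + 55.47 + 140.14 = 241.93 m^2


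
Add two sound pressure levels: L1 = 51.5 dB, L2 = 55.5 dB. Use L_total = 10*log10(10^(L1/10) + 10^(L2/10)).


10^(51.5/10) = 141254
10^(55.5/10) = 354813
Sum = 141254 + 354813 = 496067
L_total = 10*log10(496067) = 56.955 dB


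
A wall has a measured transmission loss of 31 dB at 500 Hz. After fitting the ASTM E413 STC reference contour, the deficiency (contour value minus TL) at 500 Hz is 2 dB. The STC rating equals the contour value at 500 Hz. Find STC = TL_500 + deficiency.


By ASTM E413, STC = value of the fitted reference contour at 500 Hz.
Contour value at 500 Hz = TL_500 + deficiency = 31 + 2 = 33
STC = 33


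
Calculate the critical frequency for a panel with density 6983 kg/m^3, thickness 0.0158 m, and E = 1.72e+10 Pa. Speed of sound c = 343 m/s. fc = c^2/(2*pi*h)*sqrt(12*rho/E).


12*rho/E = 12*6983/1.72e+10 = 4.87186e-06
sqrt(12*rho/E) = sqrt(4.87186e-06) = 0.00220723
c^2/(2*pi*h) = 343^2/(2*pi*0.0158) = 1.18509e+06
fc = 1.18509e+06 * 0.00220723 = 2615.8 Hz


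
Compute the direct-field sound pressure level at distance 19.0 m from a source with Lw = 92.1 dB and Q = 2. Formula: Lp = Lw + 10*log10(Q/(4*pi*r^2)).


4*pi*r^2 = 4*pi*19.0^2 = 4536.46 m^2
Q / (4*pi*r^2) = 2 / 4536.46 = 0.000440872
Lp = 92.1 + 10*log10(0.000440872) = 58.543 dB


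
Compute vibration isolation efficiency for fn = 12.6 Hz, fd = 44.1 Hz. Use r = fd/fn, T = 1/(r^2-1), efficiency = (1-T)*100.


r = 44.1 / 12.6 = 3.5
r^2 - 1 = 3.5^2 - 1 = 11.25
T = 1/11.25 = 0.0888889
Efficiency = (1 - 0.0888889)*100 = 91.111 %


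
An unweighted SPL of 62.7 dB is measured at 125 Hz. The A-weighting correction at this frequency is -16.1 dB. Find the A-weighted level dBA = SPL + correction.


A-weighting table: 125 Hz -> -16.1 dB correction
SPL_A = SPL + correction = 62.7 + (-16.1) = 46.6 dBA


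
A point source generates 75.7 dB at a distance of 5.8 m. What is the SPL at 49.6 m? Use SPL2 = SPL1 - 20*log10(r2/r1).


r2/r1 = 49.6/5.8 = 8.55172
Correction = 20*log10(8.55172) = 18.6411 dB
SPL2 = 75.7 - 18.6411 = 57.059 dB


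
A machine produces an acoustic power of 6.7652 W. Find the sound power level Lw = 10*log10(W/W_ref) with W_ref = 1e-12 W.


W / W_ref = 6.7652 / 1e-12 = 6.7652e+12
Lw = 10 * log10(6.7652e+12) = 128.3 dB


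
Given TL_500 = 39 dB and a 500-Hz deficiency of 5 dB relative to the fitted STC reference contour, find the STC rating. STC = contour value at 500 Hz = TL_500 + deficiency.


By ASTM E413, STC = value of the fitted reference contour at 500 Hz.
Contour value at 500 Hz = TL_500 + deficiency = 39 + 5 = 44
STC = 44


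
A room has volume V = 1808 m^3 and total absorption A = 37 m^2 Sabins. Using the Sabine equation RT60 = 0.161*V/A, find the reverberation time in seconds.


RT60 = 0.161 * 1808 / 37 = 7.8672 s


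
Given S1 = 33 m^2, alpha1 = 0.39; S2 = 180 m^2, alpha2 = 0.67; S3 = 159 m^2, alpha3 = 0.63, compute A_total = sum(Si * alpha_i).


33 * 0.39 = 12.87
180 * 0.67 = 120.6
159 * 0.63 = 100.17
A_total = 12.87 + 120.6 + 100.17 = 233.64 m^2


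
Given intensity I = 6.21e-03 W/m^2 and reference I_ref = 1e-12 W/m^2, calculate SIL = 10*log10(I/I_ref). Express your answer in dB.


I / I_ref = 6.21e-03 / 1e-12 = 6.21e+09
SIL = 10 * log10(6.21e+09) = 97.931 dB


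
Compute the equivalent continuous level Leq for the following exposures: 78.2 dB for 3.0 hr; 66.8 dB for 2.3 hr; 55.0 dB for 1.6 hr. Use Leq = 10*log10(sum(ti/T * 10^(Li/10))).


T_total = 3.0 + 2.3 + 1.6 = 6.9 hr
(3.0/6.9) * 10^(78.2/10) = 2.87258e+07
(2.3/6.9) * 10^(66.8/10) = 1.59543e+06
(1.6/6.9) * 10^(55.0/10) = 73328.2
Sum = 2.87258e+07 + 1.59543e+06 + 73328.2 = 3.03946e+07
Leq = 10*log10(3.03946e+07) = 74.828 dB


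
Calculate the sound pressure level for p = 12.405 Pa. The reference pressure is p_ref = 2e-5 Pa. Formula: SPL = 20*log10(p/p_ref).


p / p_ref = 12.405 / 2e-5 = 620250
SPL = 20 * log10(620250) = 115.85 dB


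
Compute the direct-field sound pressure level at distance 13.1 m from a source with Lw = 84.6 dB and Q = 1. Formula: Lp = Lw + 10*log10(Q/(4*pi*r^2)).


4*pi*r^2 = 4*pi*13.1^2 = 2156.51 m^2
Q / (4*pi*r^2) = 1 / 2156.51 = 0.000463712
Lp = 84.6 + 10*log10(0.000463712) = 51.262 dB
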